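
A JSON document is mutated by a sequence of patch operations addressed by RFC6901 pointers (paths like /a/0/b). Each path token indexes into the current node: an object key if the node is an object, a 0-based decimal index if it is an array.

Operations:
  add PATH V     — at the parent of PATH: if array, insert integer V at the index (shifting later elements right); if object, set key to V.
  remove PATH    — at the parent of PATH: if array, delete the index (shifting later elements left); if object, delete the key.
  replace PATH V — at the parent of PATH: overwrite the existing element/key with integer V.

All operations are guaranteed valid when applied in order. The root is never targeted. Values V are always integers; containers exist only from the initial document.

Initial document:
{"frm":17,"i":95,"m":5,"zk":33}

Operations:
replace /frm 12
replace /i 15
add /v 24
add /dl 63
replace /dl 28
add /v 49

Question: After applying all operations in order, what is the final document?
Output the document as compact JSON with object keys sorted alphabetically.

Answer: {"dl":28,"frm":12,"i":15,"m":5,"v":49,"zk":33}

Derivation:
After op 1 (replace /frm 12): {"frm":12,"i":95,"m":5,"zk":33}
After op 2 (replace /i 15): {"frm":12,"i":15,"m":5,"zk":33}
After op 3 (add /v 24): {"frm":12,"i":15,"m":5,"v":24,"zk":33}
After op 4 (add /dl 63): {"dl":63,"frm":12,"i":15,"m":5,"v":24,"zk":33}
After op 5 (replace /dl 28): {"dl":28,"frm":12,"i":15,"m":5,"v":24,"zk":33}
After op 6 (add /v 49): {"dl":28,"frm":12,"i":15,"m":5,"v":49,"zk":33}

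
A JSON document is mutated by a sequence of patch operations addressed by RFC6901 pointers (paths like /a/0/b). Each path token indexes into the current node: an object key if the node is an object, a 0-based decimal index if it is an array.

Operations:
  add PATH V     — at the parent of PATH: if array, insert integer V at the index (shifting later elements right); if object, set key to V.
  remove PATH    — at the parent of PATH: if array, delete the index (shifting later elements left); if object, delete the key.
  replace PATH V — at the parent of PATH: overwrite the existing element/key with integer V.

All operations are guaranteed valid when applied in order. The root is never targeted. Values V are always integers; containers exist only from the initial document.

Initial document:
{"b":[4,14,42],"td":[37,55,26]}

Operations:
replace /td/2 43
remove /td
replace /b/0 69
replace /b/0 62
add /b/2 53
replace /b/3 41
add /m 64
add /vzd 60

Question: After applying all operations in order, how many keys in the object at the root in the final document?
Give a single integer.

Answer: 3

Derivation:
After op 1 (replace /td/2 43): {"b":[4,14,42],"td":[37,55,43]}
After op 2 (remove /td): {"b":[4,14,42]}
After op 3 (replace /b/0 69): {"b":[69,14,42]}
After op 4 (replace /b/0 62): {"b":[62,14,42]}
After op 5 (add /b/2 53): {"b":[62,14,53,42]}
After op 6 (replace /b/3 41): {"b":[62,14,53,41]}
After op 7 (add /m 64): {"b":[62,14,53,41],"m":64}
After op 8 (add /vzd 60): {"b":[62,14,53,41],"m":64,"vzd":60}
Size at the root: 3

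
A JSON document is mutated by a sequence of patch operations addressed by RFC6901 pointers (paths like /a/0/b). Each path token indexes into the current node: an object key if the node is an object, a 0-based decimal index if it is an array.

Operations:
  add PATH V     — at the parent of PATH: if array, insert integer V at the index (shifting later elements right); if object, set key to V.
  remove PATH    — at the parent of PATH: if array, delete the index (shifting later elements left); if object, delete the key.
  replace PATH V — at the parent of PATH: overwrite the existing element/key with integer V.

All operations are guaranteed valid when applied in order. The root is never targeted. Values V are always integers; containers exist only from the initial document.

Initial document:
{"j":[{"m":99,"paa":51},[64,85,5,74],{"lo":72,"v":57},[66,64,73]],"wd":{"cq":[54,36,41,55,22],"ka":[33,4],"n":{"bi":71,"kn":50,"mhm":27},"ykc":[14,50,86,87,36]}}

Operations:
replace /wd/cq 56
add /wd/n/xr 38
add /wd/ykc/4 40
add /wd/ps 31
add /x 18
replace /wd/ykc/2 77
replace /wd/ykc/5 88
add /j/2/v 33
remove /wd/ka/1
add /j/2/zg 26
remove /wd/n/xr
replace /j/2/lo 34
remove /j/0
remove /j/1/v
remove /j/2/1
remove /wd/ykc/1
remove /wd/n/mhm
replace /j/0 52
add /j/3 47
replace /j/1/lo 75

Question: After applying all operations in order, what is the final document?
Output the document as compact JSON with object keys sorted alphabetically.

After op 1 (replace /wd/cq 56): {"j":[{"m":99,"paa":51},[64,85,5,74],{"lo":72,"v":57},[66,64,73]],"wd":{"cq":56,"ka":[33,4],"n":{"bi":71,"kn":50,"mhm":27},"ykc":[14,50,86,87,36]}}
After op 2 (add /wd/n/xr 38): {"j":[{"m":99,"paa":51},[64,85,5,74],{"lo":72,"v":57},[66,64,73]],"wd":{"cq":56,"ka":[33,4],"n":{"bi":71,"kn":50,"mhm":27,"xr":38},"ykc":[14,50,86,87,36]}}
After op 3 (add /wd/ykc/4 40): {"j":[{"m":99,"paa":51},[64,85,5,74],{"lo":72,"v":57},[66,64,73]],"wd":{"cq":56,"ka":[33,4],"n":{"bi":71,"kn":50,"mhm":27,"xr":38},"ykc":[14,50,86,87,40,36]}}
After op 4 (add /wd/ps 31): {"j":[{"m":99,"paa":51},[64,85,5,74],{"lo":72,"v":57},[66,64,73]],"wd":{"cq":56,"ka":[33,4],"n":{"bi":71,"kn":50,"mhm":27,"xr":38},"ps":31,"ykc":[14,50,86,87,40,36]}}
After op 5 (add /x 18): {"j":[{"m":99,"paa":51},[64,85,5,74],{"lo":72,"v":57},[66,64,73]],"wd":{"cq":56,"ka":[33,4],"n":{"bi":71,"kn":50,"mhm":27,"xr":38},"ps":31,"ykc":[14,50,86,87,40,36]},"x":18}
After op 6 (replace /wd/ykc/2 77): {"j":[{"m":99,"paa":51},[64,85,5,74],{"lo":72,"v":57},[66,64,73]],"wd":{"cq":56,"ka":[33,4],"n":{"bi":71,"kn":50,"mhm":27,"xr":38},"ps":31,"ykc":[14,50,77,87,40,36]},"x":18}
After op 7 (replace /wd/ykc/5 88): {"j":[{"m":99,"paa":51},[64,85,5,74],{"lo":72,"v":57},[66,64,73]],"wd":{"cq":56,"ka":[33,4],"n":{"bi":71,"kn":50,"mhm":27,"xr":38},"ps":31,"ykc":[14,50,77,87,40,88]},"x":18}
After op 8 (add /j/2/v 33): {"j":[{"m":99,"paa":51},[64,85,5,74],{"lo":72,"v":33},[66,64,73]],"wd":{"cq":56,"ka":[33,4],"n":{"bi":71,"kn":50,"mhm":27,"xr":38},"ps":31,"ykc":[14,50,77,87,40,88]},"x":18}
After op 9 (remove /wd/ka/1): {"j":[{"m":99,"paa":51},[64,85,5,74],{"lo":72,"v":33},[66,64,73]],"wd":{"cq":56,"ka":[33],"n":{"bi":71,"kn":50,"mhm":27,"xr":38},"ps":31,"ykc":[14,50,77,87,40,88]},"x":18}
After op 10 (add /j/2/zg 26): {"j":[{"m":99,"paa":51},[64,85,5,74],{"lo":72,"v":33,"zg":26},[66,64,73]],"wd":{"cq":56,"ka":[33],"n":{"bi":71,"kn":50,"mhm":27,"xr":38},"ps":31,"ykc":[14,50,77,87,40,88]},"x":18}
After op 11 (remove /wd/n/xr): {"j":[{"m":99,"paa":51},[64,85,5,74],{"lo":72,"v":33,"zg":26},[66,64,73]],"wd":{"cq":56,"ka":[33],"n":{"bi":71,"kn":50,"mhm":27},"ps":31,"ykc":[14,50,77,87,40,88]},"x":18}
After op 12 (replace /j/2/lo 34): {"j":[{"m":99,"paa":51},[64,85,5,74],{"lo":34,"v":33,"zg":26},[66,64,73]],"wd":{"cq":56,"ka":[33],"n":{"bi":71,"kn":50,"mhm":27},"ps":31,"ykc":[14,50,77,87,40,88]},"x":18}
After op 13 (remove /j/0): {"j":[[64,85,5,74],{"lo":34,"v":33,"zg":26},[66,64,73]],"wd":{"cq":56,"ka":[33],"n":{"bi":71,"kn":50,"mhm":27},"ps":31,"ykc":[14,50,77,87,40,88]},"x":18}
After op 14 (remove /j/1/v): {"j":[[64,85,5,74],{"lo":34,"zg":26},[66,64,73]],"wd":{"cq":56,"ka":[33],"n":{"bi":71,"kn":50,"mhm":27},"ps":31,"ykc":[14,50,77,87,40,88]},"x":18}
After op 15 (remove /j/2/1): {"j":[[64,85,5,74],{"lo":34,"zg":26},[66,73]],"wd":{"cq":56,"ka":[33],"n":{"bi":71,"kn":50,"mhm":27},"ps":31,"ykc":[14,50,77,87,40,88]},"x":18}
After op 16 (remove /wd/ykc/1): {"j":[[64,85,5,74],{"lo":34,"zg":26},[66,73]],"wd":{"cq":56,"ka":[33],"n":{"bi":71,"kn":50,"mhm":27},"ps":31,"ykc":[14,77,87,40,88]},"x":18}
After op 17 (remove /wd/n/mhm): {"j":[[64,85,5,74],{"lo":34,"zg":26},[66,73]],"wd":{"cq":56,"ka":[33],"n":{"bi":71,"kn":50},"ps":31,"ykc":[14,77,87,40,88]},"x":18}
After op 18 (replace /j/0 52): {"j":[52,{"lo":34,"zg":26},[66,73]],"wd":{"cq":56,"ka":[33],"n":{"bi":71,"kn":50},"ps":31,"ykc":[14,77,87,40,88]},"x":18}
After op 19 (add /j/3 47): {"j":[52,{"lo":34,"zg":26},[66,73],47],"wd":{"cq":56,"ka":[33],"n":{"bi":71,"kn":50},"ps":31,"ykc":[14,77,87,40,88]},"x":18}
After op 20 (replace /j/1/lo 75): {"j":[52,{"lo":75,"zg":26},[66,73],47],"wd":{"cq":56,"ka":[33],"n":{"bi":71,"kn":50},"ps":31,"ykc":[14,77,87,40,88]},"x":18}

Answer: {"j":[52,{"lo":75,"zg":26},[66,73],47],"wd":{"cq":56,"ka":[33],"n":{"bi":71,"kn":50},"ps":31,"ykc":[14,77,87,40,88]},"x":18}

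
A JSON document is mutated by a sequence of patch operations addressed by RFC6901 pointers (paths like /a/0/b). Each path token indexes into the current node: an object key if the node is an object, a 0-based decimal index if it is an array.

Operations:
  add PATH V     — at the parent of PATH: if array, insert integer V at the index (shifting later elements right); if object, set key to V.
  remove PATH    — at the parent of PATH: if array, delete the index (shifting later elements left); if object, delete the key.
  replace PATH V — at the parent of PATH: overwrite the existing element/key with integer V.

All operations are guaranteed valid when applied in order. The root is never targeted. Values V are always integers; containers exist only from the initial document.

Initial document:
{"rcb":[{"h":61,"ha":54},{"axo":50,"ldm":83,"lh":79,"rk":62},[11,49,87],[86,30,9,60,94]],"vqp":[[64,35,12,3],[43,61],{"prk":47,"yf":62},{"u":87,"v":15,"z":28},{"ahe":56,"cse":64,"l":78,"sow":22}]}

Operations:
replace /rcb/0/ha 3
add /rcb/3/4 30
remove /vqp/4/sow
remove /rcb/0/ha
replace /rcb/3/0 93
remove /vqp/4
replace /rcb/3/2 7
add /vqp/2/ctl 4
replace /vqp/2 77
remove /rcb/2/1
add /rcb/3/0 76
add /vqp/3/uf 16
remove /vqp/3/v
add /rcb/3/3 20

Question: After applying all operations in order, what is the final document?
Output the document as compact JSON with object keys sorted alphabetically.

After op 1 (replace /rcb/0/ha 3): {"rcb":[{"h":61,"ha":3},{"axo":50,"ldm":83,"lh":79,"rk":62},[11,49,87],[86,30,9,60,94]],"vqp":[[64,35,12,3],[43,61],{"prk":47,"yf":62},{"u":87,"v":15,"z":28},{"ahe":56,"cse":64,"l":78,"sow":22}]}
After op 2 (add /rcb/3/4 30): {"rcb":[{"h":61,"ha":3},{"axo":50,"ldm":83,"lh":79,"rk":62},[11,49,87],[86,30,9,60,30,94]],"vqp":[[64,35,12,3],[43,61],{"prk":47,"yf":62},{"u":87,"v":15,"z":28},{"ahe":56,"cse":64,"l":78,"sow":22}]}
After op 3 (remove /vqp/4/sow): {"rcb":[{"h":61,"ha":3},{"axo":50,"ldm":83,"lh":79,"rk":62},[11,49,87],[86,30,9,60,30,94]],"vqp":[[64,35,12,3],[43,61],{"prk":47,"yf":62},{"u":87,"v":15,"z":28},{"ahe":56,"cse":64,"l":78}]}
After op 4 (remove /rcb/0/ha): {"rcb":[{"h":61},{"axo":50,"ldm":83,"lh":79,"rk":62},[11,49,87],[86,30,9,60,30,94]],"vqp":[[64,35,12,3],[43,61],{"prk":47,"yf":62},{"u":87,"v":15,"z":28},{"ahe":56,"cse":64,"l":78}]}
After op 5 (replace /rcb/3/0 93): {"rcb":[{"h":61},{"axo":50,"ldm":83,"lh":79,"rk":62},[11,49,87],[93,30,9,60,30,94]],"vqp":[[64,35,12,3],[43,61],{"prk":47,"yf":62},{"u":87,"v":15,"z":28},{"ahe":56,"cse":64,"l":78}]}
After op 6 (remove /vqp/4): {"rcb":[{"h":61},{"axo":50,"ldm":83,"lh":79,"rk":62},[11,49,87],[93,30,9,60,30,94]],"vqp":[[64,35,12,3],[43,61],{"prk":47,"yf":62},{"u":87,"v":15,"z":28}]}
After op 7 (replace /rcb/3/2 7): {"rcb":[{"h":61},{"axo":50,"ldm":83,"lh":79,"rk":62},[11,49,87],[93,30,7,60,30,94]],"vqp":[[64,35,12,3],[43,61],{"prk":47,"yf":62},{"u":87,"v":15,"z":28}]}
After op 8 (add /vqp/2/ctl 4): {"rcb":[{"h":61},{"axo":50,"ldm":83,"lh":79,"rk":62},[11,49,87],[93,30,7,60,30,94]],"vqp":[[64,35,12,3],[43,61],{"ctl":4,"prk":47,"yf":62},{"u":87,"v":15,"z":28}]}
After op 9 (replace /vqp/2 77): {"rcb":[{"h":61},{"axo":50,"ldm":83,"lh":79,"rk":62},[11,49,87],[93,30,7,60,30,94]],"vqp":[[64,35,12,3],[43,61],77,{"u":87,"v":15,"z":28}]}
After op 10 (remove /rcb/2/1): {"rcb":[{"h":61},{"axo":50,"ldm":83,"lh":79,"rk":62},[11,87],[93,30,7,60,30,94]],"vqp":[[64,35,12,3],[43,61],77,{"u":87,"v":15,"z":28}]}
After op 11 (add /rcb/3/0 76): {"rcb":[{"h":61},{"axo":50,"ldm":83,"lh":79,"rk":62},[11,87],[76,93,30,7,60,30,94]],"vqp":[[64,35,12,3],[43,61],77,{"u":87,"v":15,"z":28}]}
After op 12 (add /vqp/3/uf 16): {"rcb":[{"h":61},{"axo":50,"ldm":83,"lh":79,"rk":62},[11,87],[76,93,30,7,60,30,94]],"vqp":[[64,35,12,3],[43,61],77,{"u":87,"uf":16,"v":15,"z":28}]}
After op 13 (remove /vqp/3/v): {"rcb":[{"h":61},{"axo":50,"ldm":83,"lh":79,"rk":62},[11,87],[76,93,30,7,60,30,94]],"vqp":[[64,35,12,3],[43,61],77,{"u":87,"uf":16,"z":28}]}
After op 14 (add /rcb/3/3 20): {"rcb":[{"h":61},{"axo":50,"ldm":83,"lh":79,"rk":62},[11,87],[76,93,30,20,7,60,30,94]],"vqp":[[64,35,12,3],[43,61],77,{"u":87,"uf":16,"z":28}]}

Answer: {"rcb":[{"h":61},{"axo":50,"ldm":83,"lh":79,"rk":62},[11,87],[76,93,30,20,7,60,30,94]],"vqp":[[64,35,12,3],[43,61],77,{"u":87,"uf":16,"z":28}]}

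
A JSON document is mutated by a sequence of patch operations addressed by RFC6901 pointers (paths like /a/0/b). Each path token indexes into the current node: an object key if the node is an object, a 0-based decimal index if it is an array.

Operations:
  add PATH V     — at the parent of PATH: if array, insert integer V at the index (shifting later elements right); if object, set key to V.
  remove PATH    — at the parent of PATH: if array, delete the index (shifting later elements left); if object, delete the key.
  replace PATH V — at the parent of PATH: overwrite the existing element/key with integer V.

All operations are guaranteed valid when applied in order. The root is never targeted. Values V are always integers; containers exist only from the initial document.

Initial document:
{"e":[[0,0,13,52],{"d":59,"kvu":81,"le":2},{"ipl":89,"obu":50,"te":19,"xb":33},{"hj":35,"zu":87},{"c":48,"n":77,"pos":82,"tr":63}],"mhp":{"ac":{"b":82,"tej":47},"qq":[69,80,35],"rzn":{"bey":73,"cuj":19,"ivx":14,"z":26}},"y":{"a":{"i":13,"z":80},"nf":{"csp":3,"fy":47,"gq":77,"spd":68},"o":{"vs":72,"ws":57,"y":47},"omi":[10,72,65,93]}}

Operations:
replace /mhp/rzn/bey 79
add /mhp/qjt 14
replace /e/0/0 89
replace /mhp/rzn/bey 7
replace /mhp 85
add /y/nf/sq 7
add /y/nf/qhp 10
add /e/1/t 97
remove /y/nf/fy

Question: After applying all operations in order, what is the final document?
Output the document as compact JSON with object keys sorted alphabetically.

Answer: {"e":[[89,0,13,52],{"d":59,"kvu":81,"le":2,"t":97},{"ipl":89,"obu":50,"te":19,"xb":33},{"hj":35,"zu":87},{"c":48,"n":77,"pos":82,"tr":63}],"mhp":85,"y":{"a":{"i":13,"z":80},"nf":{"csp":3,"gq":77,"qhp":10,"spd":68,"sq":7},"o":{"vs":72,"ws":57,"y":47},"omi":[10,72,65,93]}}

Derivation:
After op 1 (replace /mhp/rzn/bey 79): {"e":[[0,0,13,52],{"d":59,"kvu":81,"le":2},{"ipl":89,"obu":50,"te":19,"xb":33},{"hj":35,"zu":87},{"c":48,"n":77,"pos":82,"tr":63}],"mhp":{"ac":{"b":82,"tej":47},"qq":[69,80,35],"rzn":{"bey":79,"cuj":19,"ivx":14,"z":26}},"y":{"a":{"i":13,"z":80},"nf":{"csp":3,"fy":47,"gq":77,"spd":68},"o":{"vs":72,"ws":57,"y":47},"omi":[10,72,65,93]}}
After op 2 (add /mhp/qjt 14): {"e":[[0,0,13,52],{"d":59,"kvu":81,"le":2},{"ipl":89,"obu":50,"te":19,"xb":33},{"hj":35,"zu":87},{"c":48,"n":77,"pos":82,"tr":63}],"mhp":{"ac":{"b":82,"tej":47},"qjt":14,"qq":[69,80,35],"rzn":{"bey":79,"cuj":19,"ivx":14,"z":26}},"y":{"a":{"i":13,"z":80},"nf":{"csp":3,"fy":47,"gq":77,"spd":68},"o":{"vs":72,"ws":57,"y":47},"omi":[10,72,65,93]}}
After op 3 (replace /e/0/0 89): {"e":[[89,0,13,52],{"d":59,"kvu":81,"le":2},{"ipl":89,"obu":50,"te":19,"xb":33},{"hj":35,"zu":87},{"c":48,"n":77,"pos":82,"tr":63}],"mhp":{"ac":{"b":82,"tej":47},"qjt":14,"qq":[69,80,35],"rzn":{"bey":79,"cuj":19,"ivx":14,"z":26}},"y":{"a":{"i":13,"z":80},"nf":{"csp":3,"fy":47,"gq":77,"spd":68},"o":{"vs":72,"ws":57,"y":47},"omi":[10,72,65,93]}}
After op 4 (replace /mhp/rzn/bey 7): {"e":[[89,0,13,52],{"d":59,"kvu":81,"le":2},{"ipl":89,"obu":50,"te":19,"xb":33},{"hj":35,"zu":87},{"c":48,"n":77,"pos":82,"tr":63}],"mhp":{"ac":{"b":82,"tej":47},"qjt":14,"qq":[69,80,35],"rzn":{"bey":7,"cuj":19,"ivx":14,"z":26}},"y":{"a":{"i":13,"z":80},"nf":{"csp":3,"fy":47,"gq":77,"spd":68},"o":{"vs":72,"ws":57,"y":47},"omi":[10,72,65,93]}}
After op 5 (replace /mhp 85): {"e":[[89,0,13,52],{"d":59,"kvu":81,"le":2},{"ipl":89,"obu":50,"te":19,"xb":33},{"hj":35,"zu":87},{"c":48,"n":77,"pos":82,"tr":63}],"mhp":85,"y":{"a":{"i":13,"z":80},"nf":{"csp":3,"fy":47,"gq":77,"spd":68},"o":{"vs":72,"ws":57,"y":47},"omi":[10,72,65,93]}}
After op 6 (add /y/nf/sq 7): {"e":[[89,0,13,52],{"d":59,"kvu":81,"le":2},{"ipl":89,"obu":50,"te":19,"xb":33},{"hj":35,"zu":87},{"c":48,"n":77,"pos":82,"tr":63}],"mhp":85,"y":{"a":{"i":13,"z":80},"nf":{"csp":3,"fy":47,"gq":77,"spd":68,"sq":7},"o":{"vs":72,"ws":57,"y":47},"omi":[10,72,65,93]}}
After op 7 (add /y/nf/qhp 10): {"e":[[89,0,13,52],{"d":59,"kvu":81,"le":2},{"ipl":89,"obu":50,"te":19,"xb":33},{"hj":35,"zu":87},{"c":48,"n":77,"pos":82,"tr":63}],"mhp":85,"y":{"a":{"i":13,"z":80},"nf":{"csp":3,"fy":47,"gq":77,"qhp":10,"spd":68,"sq":7},"o":{"vs":72,"ws":57,"y":47},"omi":[10,72,65,93]}}
After op 8 (add /e/1/t 97): {"e":[[89,0,13,52],{"d":59,"kvu":81,"le":2,"t":97},{"ipl":89,"obu":50,"te":19,"xb":33},{"hj":35,"zu":87},{"c":48,"n":77,"pos":82,"tr":63}],"mhp":85,"y":{"a":{"i":13,"z":80},"nf":{"csp":3,"fy":47,"gq":77,"qhp":10,"spd":68,"sq":7},"o":{"vs":72,"ws":57,"y":47},"omi":[10,72,65,93]}}
After op 9 (remove /y/nf/fy): {"e":[[89,0,13,52],{"d":59,"kvu":81,"le":2,"t":97},{"ipl":89,"obu":50,"te":19,"xb":33},{"hj":35,"zu":87},{"c":48,"n":77,"pos":82,"tr":63}],"mhp":85,"y":{"a":{"i":13,"z":80},"nf":{"csp":3,"gq":77,"qhp":10,"spd":68,"sq":7},"o":{"vs":72,"ws":57,"y":47},"omi":[10,72,65,93]}}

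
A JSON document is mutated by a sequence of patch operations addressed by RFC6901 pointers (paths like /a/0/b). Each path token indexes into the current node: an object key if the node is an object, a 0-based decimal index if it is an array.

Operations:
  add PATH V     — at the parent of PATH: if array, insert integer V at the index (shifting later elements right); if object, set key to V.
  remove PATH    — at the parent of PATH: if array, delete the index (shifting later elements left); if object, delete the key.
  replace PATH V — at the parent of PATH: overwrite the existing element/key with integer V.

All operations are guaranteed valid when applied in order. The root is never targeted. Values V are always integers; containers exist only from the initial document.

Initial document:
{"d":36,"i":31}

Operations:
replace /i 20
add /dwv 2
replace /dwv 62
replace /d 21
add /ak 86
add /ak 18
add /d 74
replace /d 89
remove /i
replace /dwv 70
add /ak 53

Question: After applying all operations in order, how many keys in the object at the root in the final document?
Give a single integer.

After op 1 (replace /i 20): {"d":36,"i":20}
After op 2 (add /dwv 2): {"d":36,"dwv":2,"i":20}
After op 3 (replace /dwv 62): {"d":36,"dwv":62,"i":20}
After op 4 (replace /d 21): {"d":21,"dwv":62,"i":20}
After op 5 (add /ak 86): {"ak":86,"d":21,"dwv":62,"i":20}
After op 6 (add /ak 18): {"ak":18,"d":21,"dwv":62,"i":20}
After op 7 (add /d 74): {"ak":18,"d":74,"dwv":62,"i":20}
After op 8 (replace /d 89): {"ak":18,"d":89,"dwv":62,"i":20}
After op 9 (remove /i): {"ak":18,"d":89,"dwv":62}
After op 10 (replace /dwv 70): {"ak":18,"d":89,"dwv":70}
After op 11 (add /ak 53): {"ak":53,"d":89,"dwv":70}
Size at the root: 3

Answer: 3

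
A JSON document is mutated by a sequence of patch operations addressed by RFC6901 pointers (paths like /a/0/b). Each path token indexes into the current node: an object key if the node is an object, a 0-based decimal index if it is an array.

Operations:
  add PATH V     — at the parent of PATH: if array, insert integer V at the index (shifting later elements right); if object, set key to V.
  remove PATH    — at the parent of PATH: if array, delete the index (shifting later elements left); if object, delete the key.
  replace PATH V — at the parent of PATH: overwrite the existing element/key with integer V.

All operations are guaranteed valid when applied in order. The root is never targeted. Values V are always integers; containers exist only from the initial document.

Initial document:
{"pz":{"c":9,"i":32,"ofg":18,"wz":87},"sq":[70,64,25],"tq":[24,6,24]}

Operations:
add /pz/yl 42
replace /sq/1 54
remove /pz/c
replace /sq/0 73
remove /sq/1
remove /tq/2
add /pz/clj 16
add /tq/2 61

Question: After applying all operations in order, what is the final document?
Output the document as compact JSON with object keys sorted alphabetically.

Answer: {"pz":{"clj":16,"i":32,"ofg":18,"wz":87,"yl":42},"sq":[73,25],"tq":[24,6,61]}

Derivation:
After op 1 (add /pz/yl 42): {"pz":{"c":9,"i":32,"ofg":18,"wz":87,"yl":42},"sq":[70,64,25],"tq":[24,6,24]}
After op 2 (replace /sq/1 54): {"pz":{"c":9,"i":32,"ofg":18,"wz":87,"yl":42},"sq":[70,54,25],"tq":[24,6,24]}
After op 3 (remove /pz/c): {"pz":{"i":32,"ofg":18,"wz":87,"yl":42},"sq":[70,54,25],"tq":[24,6,24]}
After op 4 (replace /sq/0 73): {"pz":{"i":32,"ofg":18,"wz":87,"yl":42},"sq":[73,54,25],"tq":[24,6,24]}
After op 5 (remove /sq/1): {"pz":{"i":32,"ofg":18,"wz":87,"yl":42},"sq":[73,25],"tq":[24,6,24]}
After op 6 (remove /tq/2): {"pz":{"i":32,"ofg":18,"wz":87,"yl":42},"sq":[73,25],"tq":[24,6]}
After op 7 (add /pz/clj 16): {"pz":{"clj":16,"i":32,"ofg":18,"wz":87,"yl":42},"sq":[73,25],"tq":[24,6]}
After op 8 (add /tq/2 61): {"pz":{"clj":16,"i":32,"ofg":18,"wz":87,"yl":42},"sq":[73,25],"tq":[24,6,61]}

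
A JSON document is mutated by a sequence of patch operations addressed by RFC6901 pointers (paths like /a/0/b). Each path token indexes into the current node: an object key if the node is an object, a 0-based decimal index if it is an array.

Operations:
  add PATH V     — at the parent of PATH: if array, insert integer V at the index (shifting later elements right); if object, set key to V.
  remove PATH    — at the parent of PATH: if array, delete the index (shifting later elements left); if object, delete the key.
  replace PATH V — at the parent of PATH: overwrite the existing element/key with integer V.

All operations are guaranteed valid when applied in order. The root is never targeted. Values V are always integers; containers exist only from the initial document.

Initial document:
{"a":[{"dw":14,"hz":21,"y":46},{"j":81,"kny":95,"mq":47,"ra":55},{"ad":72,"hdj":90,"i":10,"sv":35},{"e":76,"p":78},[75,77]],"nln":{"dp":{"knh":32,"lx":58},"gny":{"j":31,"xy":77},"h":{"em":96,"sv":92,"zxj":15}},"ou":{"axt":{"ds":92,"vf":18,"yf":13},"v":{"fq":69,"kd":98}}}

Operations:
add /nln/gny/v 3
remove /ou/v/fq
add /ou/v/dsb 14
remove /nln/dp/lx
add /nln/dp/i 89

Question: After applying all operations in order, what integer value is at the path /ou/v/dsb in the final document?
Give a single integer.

After op 1 (add /nln/gny/v 3): {"a":[{"dw":14,"hz":21,"y":46},{"j":81,"kny":95,"mq":47,"ra":55},{"ad":72,"hdj":90,"i":10,"sv":35},{"e":76,"p":78},[75,77]],"nln":{"dp":{"knh":32,"lx":58},"gny":{"j":31,"v":3,"xy":77},"h":{"em":96,"sv":92,"zxj":15}},"ou":{"axt":{"ds":92,"vf":18,"yf":13},"v":{"fq":69,"kd":98}}}
After op 2 (remove /ou/v/fq): {"a":[{"dw":14,"hz":21,"y":46},{"j":81,"kny":95,"mq":47,"ra":55},{"ad":72,"hdj":90,"i":10,"sv":35},{"e":76,"p":78},[75,77]],"nln":{"dp":{"knh":32,"lx":58},"gny":{"j":31,"v":3,"xy":77},"h":{"em":96,"sv":92,"zxj":15}},"ou":{"axt":{"ds":92,"vf":18,"yf":13},"v":{"kd":98}}}
After op 3 (add /ou/v/dsb 14): {"a":[{"dw":14,"hz":21,"y":46},{"j":81,"kny":95,"mq":47,"ra":55},{"ad":72,"hdj":90,"i":10,"sv":35},{"e":76,"p":78},[75,77]],"nln":{"dp":{"knh":32,"lx":58},"gny":{"j":31,"v":3,"xy":77},"h":{"em":96,"sv":92,"zxj":15}},"ou":{"axt":{"ds":92,"vf":18,"yf":13},"v":{"dsb":14,"kd":98}}}
After op 4 (remove /nln/dp/lx): {"a":[{"dw":14,"hz":21,"y":46},{"j":81,"kny":95,"mq":47,"ra":55},{"ad":72,"hdj":90,"i":10,"sv":35},{"e":76,"p":78},[75,77]],"nln":{"dp":{"knh":32},"gny":{"j":31,"v":3,"xy":77},"h":{"em":96,"sv":92,"zxj":15}},"ou":{"axt":{"ds":92,"vf":18,"yf":13},"v":{"dsb":14,"kd":98}}}
After op 5 (add /nln/dp/i 89): {"a":[{"dw":14,"hz":21,"y":46},{"j":81,"kny":95,"mq":47,"ra":55},{"ad":72,"hdj":90,"i":10,"sv":35},{"e":76,"p":78},[75,77]],"nln":{"dp":{"i":89,"knh":32},"gny":{"j":31,"v":3,"xy":77},"h":{"em":96,"sv":92,"zxj":15}},"ou":{"axt":{"ds":92,"vf":18,"yf":13},"v":{"dsb":14,"kd":98}}}
Value at /ou/v/dsb: 14

Answer: 14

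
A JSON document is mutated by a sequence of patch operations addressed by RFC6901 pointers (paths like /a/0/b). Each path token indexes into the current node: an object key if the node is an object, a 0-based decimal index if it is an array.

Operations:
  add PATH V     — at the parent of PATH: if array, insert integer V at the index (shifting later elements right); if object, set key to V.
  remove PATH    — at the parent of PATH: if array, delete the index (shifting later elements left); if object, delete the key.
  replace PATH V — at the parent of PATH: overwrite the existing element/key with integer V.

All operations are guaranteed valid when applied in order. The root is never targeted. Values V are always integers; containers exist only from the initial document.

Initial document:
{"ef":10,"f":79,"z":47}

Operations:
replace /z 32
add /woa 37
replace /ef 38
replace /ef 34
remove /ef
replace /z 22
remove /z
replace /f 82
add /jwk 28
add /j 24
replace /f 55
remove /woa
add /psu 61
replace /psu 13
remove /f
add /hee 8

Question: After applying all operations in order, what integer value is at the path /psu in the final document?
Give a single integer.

Answer: 13

Derivation:
After op 1 (replace /z 32): {"ef":10,"f":79,"z":32}
After op 2 (add /woa 37): {"ef":10,"f":79,"woa":37,"z":32}
After op 3 (replace /ef 38): {"ef":38,"f":79,"woa":37,"z":32}
After op 4 (replace /ef 34): {"ef":34,"f":79,"woa":37,"z":32}
After op 5 (remove /ef): {"f":79,"woa":37,"z":32}
After op 6 (replace /z 22): {"f":79,"woa":37,"z":22}
After op 7 (remove /z): {"f":79,"woa":37}
After op 8 (replace /f 82): {"f":82,"woa":37}
After op 9 (add /jwk 28): {"f":82,"jwk":28,"woa":37}
After op 10 (add /j 24): {"f":82,"j":24,"jwk":28,"woa":37}
After op 11 (replace /f 55): {"f":55,"j":24,"jwk":28,"woa":37}
After op 12 (remove /woa): {"f":55,"j":24,"jwk":28}
After op 13 (add /psu 61): {"f":55,"j":24,"jwk":28,"psu":61}
After op 14 (replace /psu 13): {"f":55,"j":24,"jwk":28,"psu":13}
After op 15 (remove /f): {"j":24,"jwk":28,"psu":13}
After op 16 (add /hee 8): {"hee":8,"j":24,"jwk":28,"psu":13}
Value at /psu: 13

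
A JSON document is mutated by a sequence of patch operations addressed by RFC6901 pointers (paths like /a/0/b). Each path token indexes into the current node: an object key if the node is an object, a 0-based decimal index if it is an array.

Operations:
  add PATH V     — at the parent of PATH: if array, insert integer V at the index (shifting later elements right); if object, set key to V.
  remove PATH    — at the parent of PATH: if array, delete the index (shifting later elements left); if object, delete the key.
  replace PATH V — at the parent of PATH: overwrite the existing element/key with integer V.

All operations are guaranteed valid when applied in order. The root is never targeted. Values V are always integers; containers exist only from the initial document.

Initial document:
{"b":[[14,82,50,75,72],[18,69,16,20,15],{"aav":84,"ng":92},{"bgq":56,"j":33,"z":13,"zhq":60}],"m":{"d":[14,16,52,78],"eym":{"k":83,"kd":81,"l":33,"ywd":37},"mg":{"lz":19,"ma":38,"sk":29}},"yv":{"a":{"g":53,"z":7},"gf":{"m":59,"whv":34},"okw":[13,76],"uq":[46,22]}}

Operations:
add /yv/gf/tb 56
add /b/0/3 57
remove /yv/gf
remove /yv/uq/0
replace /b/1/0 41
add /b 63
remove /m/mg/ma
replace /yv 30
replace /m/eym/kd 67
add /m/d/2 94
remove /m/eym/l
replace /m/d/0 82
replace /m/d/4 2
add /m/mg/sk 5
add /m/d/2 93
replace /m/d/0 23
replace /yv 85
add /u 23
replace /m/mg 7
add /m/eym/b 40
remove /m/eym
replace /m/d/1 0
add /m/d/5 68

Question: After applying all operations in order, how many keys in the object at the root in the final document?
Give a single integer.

After op 1 (add /yv/gf/tb 56): {"b":[[14,82,50,75,72],[18,69,16,20,15],{"aav":84,"ng":92},{"bgq":56,"j":33,"z":13,"zhq":60}],"m":{"d":[14,16,52,78],"eym":{"k":83,"kd":81,"l":33,"ywd":37},"mg":{"lz":19,"ma":38,"sk":29}},"yv":{"a":{"g":53,"z":7},"gf":{"m":59,"tb":56,"whv":34},"okw":[13,76],"uq":[46,22]}}
After op 2 (add /b/0/3 57): {"b":[[14,82,50,57,75,72],[18,69,16,20,15],{"aav":84,"ng":92},{"bgq":56,"j":33,"z":13,"zhq":60}],"m":{"d":[14,16,52,78],"eym":{"k":83,"kd":81,"l":33,"ywd":37},"mg":{"lz":19,"ma":38,"sk":29}},"yv":{"a":{"g":53,"z":7},"gf":{"m":59,"tb":56,"whv":34},"okw":[13,76],"uq":[46,22]}}
After op 3 (remove /yv/gf): {"b":[[14,82,50,57,75,72],[18,69,16,20,15],{"aav":84,"ng":92},{"bgq":56,"j":33,"z":13,"zhq":60}],"m":{"d":[14,16,52,78],"eym":{"k":83,"kd":81,"l":33,"ywd":37},"mg":{"lz":19,"ma":38,"sk":29}},"yv":{"a":{"g":53,"z":7},"okw":[13,76],"uq":[46,22]}}
After op 4 (remove /yv/uq/0): {"b":[[14,82,50,57,75,72],[18,69,16,20,15],{"aav":84,"ng":92},{"bgq":56,"j":33,"z":13,"zhq":60}],"m":{"d":[14,16,52,78],"eym":{"k":83,"kd":81,"l":33,"ywd":37},"mg":{"lz":19,"ma":38,"sk":29}},"yv":{"a":{"g":53,"z":7},"okw":[13,76],"uq":[22]}}
After op 5 (replace /b/1/0 41): {"b":[[14,82,50,57,75,72],[41,69,16,20,15],{"aav":84,"ng":92},{"bgq":56,"j":33,"z":13,"zhq":60}],"m":{"d":[14,16,52,78],"eym":{"k":83,"kd":81,"l":33,"ywd":37},"mg":{"lz":19,"ma":38,"sk":29}},"yv":{"a":{"g":53,"z":7},"okw":[13,76],"uq":[22]}}
After op 6 (add /b 63): {"b":63,"m":{"d":[14,16,52,78],"eym":{"k":83,"kd":81,"l":33,"ywd":37},"mg":{"lz":19,"ma":38,"sk":29}},"yv":{"a":{"g":53,"z":7},"okw":[13,76],"uq":[22]}}
After op 7 (remove /m/mg/ma): {"b":63,"m":{"d":[14,16,52,78],"eym":{"k":83,"kd":81,"l":33,"ywd":37},"mg":{"lz":19,"sk":29}},"yv":{"a":{"g":53,"z":7},"okw":[13,76],"uq":[22]}}
After op 8 (replace /yv 30): {"b":63,"m":{"d":[14,16,52,78],"eym":{"k":83,"kd":81,"l":33,"ywd":37},"mg":{"lz":19,"sk":29}},"yv":30}
After op 9 (replace /m/eym/kd 67): {"b":63,"m":{"d":[14,16,52,78],"eym":{"k":83,"kd":67,"l":33,"ywd":37},"mg":{"lz":19,"sk":29}},"yv":30}
After op 10 (add /m/d/2 94): {"b":63,"m":{"d":[14,16,94,52,78],"eym":{"k":83,"kd":67,"l":33,"ywd":37},"mg":{"lz":19,"sk":29}},"yv":30}
After op 11 (remove /m/eym/l): {"b":63,"m":{"d":[14,16,94,52,78],"eym":{"k":83,"kd":67,"ywd":37},"mg":{"lz":19,"sk":29}},"yv":30}
After op 12 (replace /m/d/0 82): {"b":63,"m":{"d":[82,16,94,52,78],"eym":{"k":83,"kd":67,"ywd":37},"mg":{"lz":19,"sk":29}},"yv":30}
After op 13 (replace /m/d/4 2): {"b":63,"m":{"d":[82,16,94,52,2],"eym":{"k":83,"kd":67,"ywd":37},"mg":{"lz":19,"sk":29}},"yv":30}
After op 14 (add /m/mg/sk 5): {"b":63,"m":{"d":[82,16,94,52,2],"eym":{"k":83,"kd":67,"ywd":37},"mg":{"lz":19,"sk":5}},"yv":30}
After op 15 (add /m/d/2 93): {"b":63,"m":{"d":[82,16,93,94,52,2],"eym":{"k":83,"kd":67,"ywd":37},"mg":{"lz":19,"sk":5}},"yv":30}
After op 16 (replace /m/d/0 23): {"b":63,"m":{"d":[23,16,93,94,52,2],"eym":{"k":83,"kd":67,"ywd":37},"mg":{"lz":19,"sk":5}},"yv":30}
After op 17 (replace /yv 85): {"b":63,"m":{"d":[23,16,93,94,52,2],"eym":{"k":83,"kd":67,"ywd":37},"mg":{"lz":19,"sk":5}},"yv":85}
After op 18 (add /u 23): {"b":63,"m":{"d":[23,16,93,94,52,2],"eym":{"k":83,"kd":67,"ywd":37},"mg":{"lz":19,"sk":5}},"u":23,"yv":85}
After op 19 (replace /m/mg 7): {"b":63,"m":{"d":[23,16,93,94,52,2],"eym":{"k":83,"kd":67,"ywd":37},"mg":7},"u":23,"yv":85}
After op 20 (add /m/eym/b 40): {"b":63,"m":{"d":[23,16,93,94,52,2],"eym":{"b":40,"k":83,"kd":67,"ywd":37},"mg":7},"u":23,"yv":85}
After op 21 (remove /m/eym): {"b":63,"m":{"d":[23,16,93,94,52,2],"mg":7},"u":23,"yv":85}
After op 22 (replace /m/d/1 0): {"b":63,"m":{"d":[23,0,93,94,52,2],"mg":7},"u":23,"yv":85}
After op 23 (add /m/d/5 68): {"b":63,"m":{"d":[23,0,93,94,52,68,2],"mg":7},"u":23,"yv":85}
Size at the root: 4

Answer: 4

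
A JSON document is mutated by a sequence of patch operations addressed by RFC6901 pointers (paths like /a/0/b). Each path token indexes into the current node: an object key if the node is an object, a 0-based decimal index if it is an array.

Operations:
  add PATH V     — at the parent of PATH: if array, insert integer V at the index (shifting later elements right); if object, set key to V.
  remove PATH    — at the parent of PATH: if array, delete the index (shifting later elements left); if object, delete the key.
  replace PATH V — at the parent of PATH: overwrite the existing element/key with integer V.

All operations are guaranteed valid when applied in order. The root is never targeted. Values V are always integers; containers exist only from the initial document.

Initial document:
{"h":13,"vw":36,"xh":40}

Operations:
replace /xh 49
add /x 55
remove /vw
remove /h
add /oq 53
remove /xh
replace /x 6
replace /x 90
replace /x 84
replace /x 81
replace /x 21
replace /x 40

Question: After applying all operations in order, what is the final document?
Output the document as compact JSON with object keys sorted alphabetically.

Answer: {"oq":53,"x":40}

Derivation:
After op 1 (replace /xh 49): {"h":13,"vw":36,"xh":49}
After op 2 (add /x 55): {"h":13,"vw":36,"x":55,"xh":49}
After op 3 (remove /vw): {"h":13,"x":55,"xh":49}
After op 4 (remove /h): {"x":55,"xh":49}
After op 5 (add /oq 53): {"oq":53,"x":55,"xh":49}
After op 6 (remove /xh): {"oq":53,"x":55}
After op 7 (replace /x 6): {"oq":53,"x":6}
After op 8 (replace /x 90): {"oq":53,"x":90}
After op 9 (replace /x 84): {"oq":53,"x":84}
After op 10 (replace /x 81): {"oq":53,"x":81}
After op 11 (replace /x 21): {"oq":53,"x":21}
After op 12 (replace /x 40): {"oq":53,"x":40}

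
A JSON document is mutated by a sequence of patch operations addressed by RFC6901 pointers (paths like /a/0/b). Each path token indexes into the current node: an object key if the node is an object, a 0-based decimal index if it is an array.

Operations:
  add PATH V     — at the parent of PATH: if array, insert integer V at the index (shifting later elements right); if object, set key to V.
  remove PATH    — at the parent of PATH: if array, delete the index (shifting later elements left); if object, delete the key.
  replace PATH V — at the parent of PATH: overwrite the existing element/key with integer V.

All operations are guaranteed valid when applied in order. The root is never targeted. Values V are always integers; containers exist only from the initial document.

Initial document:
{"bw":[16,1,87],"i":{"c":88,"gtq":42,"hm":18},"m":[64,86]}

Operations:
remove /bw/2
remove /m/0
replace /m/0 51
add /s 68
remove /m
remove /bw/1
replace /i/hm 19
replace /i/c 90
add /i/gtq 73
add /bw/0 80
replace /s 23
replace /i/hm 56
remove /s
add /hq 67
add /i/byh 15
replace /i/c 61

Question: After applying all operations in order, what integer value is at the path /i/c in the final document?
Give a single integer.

After op 1 (remove /bw/2): {"bw":[16,1],"i":{"c":88,"gtq":42,"hm":18},"m":[64,86]}
After op 2 (remove /m/0): {"bw":[16,1],"i":{"c":88,"gtq":42,"hm":18},"m":[86]}
After op 3 (replace /m/0 51): {"bw":[16,1],"i":{"c":88,"gtq":42,"hm":18},"m":[51]}
After op 4 (add /s 68): {"bw":[16,1],"i":{"c":88,"gtq":42,"hm":18},"m":[51],"s":68}
After op 5 (remove /m): {"bw":[16,1],"i":{"c":88,"gtq":42,"hm":18},"s":68}
After op 6 (remove /bw/1): {"bw":[16],"i":{"c":88,"gtq":42,"hm":18},"s":68}
After op 7 (replace /i/hm 19): {"bw":[16],"i":{"c":88,"gtq":42,"hm":19},"s":68}
After op 8 (replace /i/c 90): {"bw":[16],"i":{"c":90,"gtq":42,"hm":19},"s":68}
After op 9 (add /i/gtq 73): {"bw":[16],"i":{"c":90,"gtq":73,"hm":19},"s":68}
After op 10 (add /bw/0 80): {"bw":[80,16],"i":{"c":90,"gtq":73,"hm":19},"s":68}
After op 11 (replace /s 23): {"bw":[80,16],"i":{"c":90,"gtq":73,"hm":19},"s":23}
After op 12 (replace /i/hm 56): {"bw":[80,16],"i":{"c":90,"gtq":73,"hm":56},"s":23}
After op 13 (remove /s): {"bw":[80,16],"i":{"c":90,"gtq":73,"hm":56}}
After op 14 (add /hq 67): {"bw":[80,16],"hq":67,"i":{"c":90,"gtq":73,"hm":56}}
After op 15 (add /i/byh 15): {"bw":[80,16],"hq":67,"i":{"byh":15,"c":90,"gtq":73,"hm":56}}
After op 16 (replace /i/c 61): {"bw":[80,16],"hq":67,"i":{"byh":15,"c":61,"gtq":73,"hm":56}}
Value at /i/c: 61

Answer: 61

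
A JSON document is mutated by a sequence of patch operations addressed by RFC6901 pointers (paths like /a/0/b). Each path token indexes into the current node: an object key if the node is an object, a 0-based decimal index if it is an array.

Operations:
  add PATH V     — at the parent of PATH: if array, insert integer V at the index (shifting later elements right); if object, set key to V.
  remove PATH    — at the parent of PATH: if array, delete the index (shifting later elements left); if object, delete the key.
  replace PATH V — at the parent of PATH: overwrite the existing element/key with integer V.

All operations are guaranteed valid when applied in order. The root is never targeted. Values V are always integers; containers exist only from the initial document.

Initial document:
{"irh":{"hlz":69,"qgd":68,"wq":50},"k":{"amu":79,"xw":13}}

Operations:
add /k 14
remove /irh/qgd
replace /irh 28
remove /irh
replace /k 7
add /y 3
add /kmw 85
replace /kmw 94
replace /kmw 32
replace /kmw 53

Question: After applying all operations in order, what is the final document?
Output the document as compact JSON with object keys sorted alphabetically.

Answer: {"k":7,"kmw":53,"y":3}

Derivation:
After op 1 (add /k 14): {"irh":{"hlz":69,"qgd":68,"wq":50},"k":14}
After op 2 (remove /irh/qgd): {"irh":{"hlz":69,"wq":50},"k":14}
After op 3 (replace /irh 28): {"irh":28,"k":14}
After op 4 (remove /irh): {"k":14}
After op 5 (replace /k 7): {"k":7}
After op 6 (add /y 3): {"k":7,"y":3}
After op 7 (add /kmw 85): {"k":7,"kmw":85,"y":3}
After op 8 (replace /kmw 94): {"k":7,"kmw":94,"y":3}
After op 9 (replace /kmw 32): {"k":7,"kmw":32,"y":3}
After op 10 (replace /kmw 53): {"k":7,"kmw":53,"y":3}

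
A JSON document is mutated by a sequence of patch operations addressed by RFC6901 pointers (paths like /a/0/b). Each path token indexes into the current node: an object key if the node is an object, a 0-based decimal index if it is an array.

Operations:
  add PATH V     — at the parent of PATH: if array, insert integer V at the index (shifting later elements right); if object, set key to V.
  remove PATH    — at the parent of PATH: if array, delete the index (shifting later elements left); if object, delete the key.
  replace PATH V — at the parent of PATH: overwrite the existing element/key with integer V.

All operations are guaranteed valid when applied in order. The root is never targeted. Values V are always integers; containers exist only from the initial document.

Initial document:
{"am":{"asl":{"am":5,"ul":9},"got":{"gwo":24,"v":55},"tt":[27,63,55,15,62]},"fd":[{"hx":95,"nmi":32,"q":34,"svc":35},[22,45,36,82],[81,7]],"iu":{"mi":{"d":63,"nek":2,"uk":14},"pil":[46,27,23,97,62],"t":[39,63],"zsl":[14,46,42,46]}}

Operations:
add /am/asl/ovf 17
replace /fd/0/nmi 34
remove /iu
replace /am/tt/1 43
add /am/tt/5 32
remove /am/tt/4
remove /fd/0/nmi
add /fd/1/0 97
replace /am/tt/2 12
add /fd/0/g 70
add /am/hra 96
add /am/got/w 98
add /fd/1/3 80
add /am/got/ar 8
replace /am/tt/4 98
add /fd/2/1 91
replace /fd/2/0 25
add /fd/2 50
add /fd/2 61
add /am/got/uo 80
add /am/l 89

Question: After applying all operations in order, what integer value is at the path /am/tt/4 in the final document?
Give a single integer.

After op 1 (add /am/asl/ovf 17): {"am":{"asl":{"am":5,"ovf":17,"ul":9},"got":{"gwo":24,"v":55},"tt":[27,63,55,15,62]},"fd":[{"hx":95,"nmi":32,"q":34,"svc":35},[22,45,36,82],[81,7]],"iu":{"mi":{"d":63,"nek":2,"uk":14},"pil":[46,27,23,97,62],"t":[39,63],"zsl":[14,46,42,46]}}
After op 2 (replace /fd/0/nmi 34): {"am":{"asl":{"am":5,"ovf":17,"ul":9},"got":{"gwo":24,"v":55},"tt":[27,63,55,15,62]},"fd":[{"hx":95,"nmi":34,"q":34,"svc":35},[22,45,36,82],[81,7]],"iu":{"mi":{"d":63,"nek":2,"uk":14},"pil":[46,27,23,97,62],"t":[39,63],"zsl":[14,46,42,46]}}
After op 3 (remove /iu): {"am":{"asl":{"am":5,"ovf":17,"ul":9},"got":{"gwo":24,"v":55},"tt":[27,63,55,15,62]},"fd":[{"hx":95,"nmi":34,"q":34,"svc":35},[22,45,36,82],[81,7]]}
After op 4 (replace /am/tt/1 43): {"am":{"asl":{"am":5,"ovf":17,"ul":9},"got":{"gwo":24,"v":55},"tt":[27,43,55,15,62]},"fd":[{"hx":95,"nmi":34,"q":34,"svc":35},[22,45,36,82],[81,7]]}
After op 5 (add /am/tt/5 32): {"am":{"asl":{"am":5,"ovf":17,"ul":9},"got":{"gwo":24,"v":55},"tt":[27,43,55,15,62,32]},"fd":[{"hx":95,"nmi":34,"q":34,"svc":35},[22,45,36,82],[81,7]]}
After op 6 (remove /am/tt/4): {"am":{"asl":{"am":5,"ovf":17,"ul":9},"got":{"gwo":24,"v":55},"tt":[27,43,55,15,32]},"fd":[{"hx":95,"nmi":34,"q":34,"svc":35},[22,45,36,82],[81,7]]}
After op 7 (remove /fd/0/nmi): {"am":{"asl":{"am":5,"ovf":17,"ul":9},"got":{"gwo":24,"v":55},"tt":[27,43,55,15,32]},"fd":[{"hx":95,"q":34,"svc":35},[22,45,36,82],[81,7]]}
After op 8 (add /fd/1/0 97): {"am":{"asl":{"am":5,"ovf":17,"ul":9},"got":{"gwo":24,"v":55},"tt":[27,43,55,15,32]},"fd":[{"hx":95,"q":34,"svc":35},[97,22,45,36,82],[81,7]]}
After op 9 (replace /am/tt/2 12): {"am":{"asl":{"am":5,"ovf":17,"ul":9},"got":{"gwo":24,"v":55},"tt":[27,43,12,15,32]},"fd":[{"hx":95,"q":34,"svc":35},[97,22,45,36,82],[81,7]]}
After op 10 (add /fd/0/g 70): {"am":{"asl":{"am":5,"ovf":17,"ul":9},"got":{"gwo":24,"v":55},"tt":[27,43,12,15,32]},"fd":[{"g":70,"hx":95,"q":34,"svc":35},[97,22,45,36,82],[81,7]]}
After op 11 (add /am/hra 96): {"am":{"asl":{"am":5,"ovf":17,"ul":9},"got":{"gwo":24,"v":55},"hra":96,"tt":[27,43,12,15,32]},"fd":[{"g":70,"hx":95,"q":34,"svc":35},[97,22,45,36,82],[81,7]]}
After op 12 (add /am/got/w 98): {"am":{"asl":{"am":5,"ovf":17,"ul":9},"got":{"gwo":24,"v":55,"w":98},"hra":96,"tt":[27,43,12,15,32]},"fd":[{"g":70,"hx":95,"q":34,"svc":35},[97,22,45,36,82],[81,7]]}
After op 13 (add /fd/1/3 80): {"am":{"asl":{"am":5,"ovf":17,"ul":9},"got":{"gwo":24,"v":55,"w":98},"hra":96,"tt":[27,43,12,15,32]},"fd":[{"g":70,"hx":95,"q":34,"svc":35},[97,22,45,80,36,82],[81,7]]}
After op 14 (add /am/got/ar 8): {"am":{"asl":{"am":5,"ovf":17,"ul":9},"got":{"ar":8,"gwo":24,"v":55,"w":98},"hra":96,"tt":[27,43,12,15,32]},"fd":[{"g":70,"hx":95,"q":34,"svc":35},[97,22,45,80,36,82],[81,7]]}
After op 15 (replace /am/tt/4 98): {"am":{"asl":{"am":5,"ovf":17,"ul":9},"got":{"ar":8,"gwo":24,"v":55,"w":98},"hra":96,"tt":[27,43,12,15,98]},"fd":[{"g":70,"hx":95,"q":34,"svc":35},[97,22,45,80,36,82],[81,7]]}
After op 16 (add /fd/2/1 91): {"am":{"asl":{"am":5,"ovf":17,"ul":9},"got":{"ar":8,"gwo":24,"v":55,"w":98},"hra":96,"tt":[27,43,12,15,98]},"fd":[{"g":70,"hx":95,"q":34,"svc":35},[97,22,45,80,36,82],[81,91,7]]}
After op 17 (replace /fd/2/0 25): {"am":{"asl":{"am":5,"ovf":17,"ul":9},"got":{"ar":8,"gwo":24,"v":55,"w":98},"hra":96,"tt":[27,43,12,15,98]},"fd":[{"g":70,"hx":95,"q":34,"svc":35},[97,22,45,80,36,82],[25,91,7]]}
After op 18 (add /fd/2 50): {"am":{"asl":{"am":5,"ovf":17,"ul":9},"got":{"ar":8,"gwo":24,"v":55,"w":98},"hra":96,"tt":[27,43,12,15,98]},"fd":[{"g":70,"hx":95,"q":34,"svc":35},[97,22,45,80,36,82],50,[25,91,7]]}
After op 19 (add /fd/2 61): {"am":{"asl":{"am":5,"ovf":17,"ul":9},"got":{"ar":8,"gwo":24,"v":55,"w":98},"hra":96,"tt":[27,43,12,15,98]},"fd":[{"g":70,"hx":95,"q":34,"svc":35},[97,22,45,80,36,82],61,50,[25,91,7]]}
After op 20 (add /am/got/uo 80): {"am":{"asl":{"am":5,"ovf":17,"ul":9},"got":{"ar":8,"gwo":24,"uo":80,"v":55,"w":98},"hra":96,"tt":[27,43,12,15,98]},"fd":[{"g":70,"hx":95,"q":34,"svc":35},[97,22,45,80,36,82],61,50,[25,91,7]]}
After op 21 (add /am/l 89): {"am":{"asl":{"am":5,"ovf":17,"ul":9},"got":{"ar":8,"gwo":24,"uo":80,"v":55,"w":98},"hra":96,"l":89,"tt":[27,43,12,15,98]},"fd":[{"g":70,"hx":95,"q":34,"svc":35},[97,22,45,80,36,82],61,50,[25,91,7]]}
Value at /am/tt/4: 98

Answer: 98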